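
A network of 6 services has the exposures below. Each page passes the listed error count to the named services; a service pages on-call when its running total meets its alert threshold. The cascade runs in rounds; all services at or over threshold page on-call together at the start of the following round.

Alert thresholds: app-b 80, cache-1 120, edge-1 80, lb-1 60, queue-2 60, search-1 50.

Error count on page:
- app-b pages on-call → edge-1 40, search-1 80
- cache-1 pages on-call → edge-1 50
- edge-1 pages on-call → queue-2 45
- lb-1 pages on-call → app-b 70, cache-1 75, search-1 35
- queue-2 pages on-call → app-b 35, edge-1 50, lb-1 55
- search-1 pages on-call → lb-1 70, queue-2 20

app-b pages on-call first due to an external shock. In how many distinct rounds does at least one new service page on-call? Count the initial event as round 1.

3

Round 1 — app-b pages on-call (initial).
  edge-1: +40 → 40 < 80
  search-1: +80 → 80 ≥ 50
Round 2 — search-1 pages on-call.
  lb-1: +70 → 70 ≥ 60
  queue-2: +20 → 20 < 60
Round 3 — lb-1 pages on-call.
  cache-1: +75 → 75 < 120
No further pages.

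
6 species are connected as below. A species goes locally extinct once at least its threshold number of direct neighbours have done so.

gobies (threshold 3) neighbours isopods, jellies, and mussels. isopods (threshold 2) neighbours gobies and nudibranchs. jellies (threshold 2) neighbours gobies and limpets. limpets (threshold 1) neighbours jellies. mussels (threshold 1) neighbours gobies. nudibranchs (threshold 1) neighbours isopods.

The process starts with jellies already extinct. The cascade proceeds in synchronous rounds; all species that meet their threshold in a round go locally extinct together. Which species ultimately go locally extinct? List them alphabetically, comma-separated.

Round 1 — jellies goes locally extinct (initial).
Round 2 — checking thresholds:
  gobies: 1 of 3 neighbours < 3, not yet.
  limpets: 1 of 1 neighbours ≥ 1, goes locally extinct.
Round 3 — no new extinctions; cascade stops.

jellies, limpets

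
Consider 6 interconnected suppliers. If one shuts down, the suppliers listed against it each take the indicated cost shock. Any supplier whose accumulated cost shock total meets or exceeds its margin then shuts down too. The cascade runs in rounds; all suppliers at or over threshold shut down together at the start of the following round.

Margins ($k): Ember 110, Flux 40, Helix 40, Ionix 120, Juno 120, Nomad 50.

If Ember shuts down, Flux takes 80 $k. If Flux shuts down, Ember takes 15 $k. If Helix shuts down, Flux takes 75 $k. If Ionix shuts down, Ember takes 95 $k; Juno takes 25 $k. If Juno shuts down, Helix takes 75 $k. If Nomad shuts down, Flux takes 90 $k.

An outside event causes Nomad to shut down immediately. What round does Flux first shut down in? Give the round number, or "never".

Round 1 — Nomad shuts down (initial).
  Flux: +90 → 90 ≥ 40
Round 2 — Flux shuts down.
  Ember: +15 → 15 < 110
No further shutdowns.

2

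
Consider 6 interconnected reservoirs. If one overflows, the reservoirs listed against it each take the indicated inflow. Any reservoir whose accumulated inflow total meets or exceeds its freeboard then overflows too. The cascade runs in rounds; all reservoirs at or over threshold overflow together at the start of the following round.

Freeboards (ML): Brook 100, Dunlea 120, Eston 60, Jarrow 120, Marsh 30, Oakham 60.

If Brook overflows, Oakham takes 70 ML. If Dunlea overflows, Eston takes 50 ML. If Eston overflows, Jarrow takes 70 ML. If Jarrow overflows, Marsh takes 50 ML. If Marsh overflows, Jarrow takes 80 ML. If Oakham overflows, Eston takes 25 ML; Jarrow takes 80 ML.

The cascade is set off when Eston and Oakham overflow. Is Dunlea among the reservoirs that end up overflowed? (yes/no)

Round 1 — Eston, Oakham overflow (initial).
  Jarrow: +70+80 → 150 ≥ 120
Round 2 — Jarrow overflows.
  Marsh: +50 → 50 ≥ 30
Round 3 — Marsh overflows.
No further overflows.

no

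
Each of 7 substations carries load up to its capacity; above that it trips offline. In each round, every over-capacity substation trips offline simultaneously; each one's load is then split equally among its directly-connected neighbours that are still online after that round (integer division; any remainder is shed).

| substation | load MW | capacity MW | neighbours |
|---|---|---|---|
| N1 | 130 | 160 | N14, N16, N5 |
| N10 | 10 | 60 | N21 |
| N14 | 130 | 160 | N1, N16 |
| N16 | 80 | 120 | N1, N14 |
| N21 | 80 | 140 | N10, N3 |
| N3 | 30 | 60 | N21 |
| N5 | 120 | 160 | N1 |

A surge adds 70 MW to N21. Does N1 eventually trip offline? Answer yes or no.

no

Round 1 — N21 at 150 > 140. N21 trips offline.
  N21 sheds 150 MW to N10, N3: 75 each.
    N10: 10+75 = 85 > 60
    N3: 30+75 = 105 > 60
Round 2 — N10, N3 trip offline.
  N10 sheds 85 MW: no online neighbours, lost.
  N3 sheds 105 MW: no online neighbours, lost.
No further trips.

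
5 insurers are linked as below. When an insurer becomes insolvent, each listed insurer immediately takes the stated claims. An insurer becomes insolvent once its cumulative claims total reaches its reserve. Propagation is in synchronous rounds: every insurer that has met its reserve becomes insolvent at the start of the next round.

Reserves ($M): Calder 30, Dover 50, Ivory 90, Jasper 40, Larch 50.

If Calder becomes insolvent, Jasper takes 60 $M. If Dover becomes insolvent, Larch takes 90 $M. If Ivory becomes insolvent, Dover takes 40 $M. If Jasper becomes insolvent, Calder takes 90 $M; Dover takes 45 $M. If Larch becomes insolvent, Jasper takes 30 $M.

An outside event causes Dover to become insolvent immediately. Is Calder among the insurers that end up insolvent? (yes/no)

Round 1 — Dover becomes insolvent (initial).
  Larch: +90 → 90 ≥ 50
Round 2 — Larch becomes insolvent.
  Jasper: +30 → 30 < 40
No further insolvencies.

no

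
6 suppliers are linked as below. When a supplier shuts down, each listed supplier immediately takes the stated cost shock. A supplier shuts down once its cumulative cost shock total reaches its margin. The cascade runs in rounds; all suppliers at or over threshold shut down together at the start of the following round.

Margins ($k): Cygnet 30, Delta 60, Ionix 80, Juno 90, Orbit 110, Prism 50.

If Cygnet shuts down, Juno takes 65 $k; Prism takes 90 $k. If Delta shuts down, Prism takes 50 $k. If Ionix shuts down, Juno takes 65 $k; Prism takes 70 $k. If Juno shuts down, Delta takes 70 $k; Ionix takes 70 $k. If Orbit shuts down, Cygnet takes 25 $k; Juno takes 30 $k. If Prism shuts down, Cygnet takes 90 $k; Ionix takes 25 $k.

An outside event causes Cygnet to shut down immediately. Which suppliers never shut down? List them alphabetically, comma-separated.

Round 1 — Cygnet shuts down (initial).
  Juno: +65 → 65 < 90
  Prism: +90 → 90 ≥ 50
Round 2 — Prism shuts down.
  Ionix: +25 → 25 < 80
No further shutdowns.

Delta, Ionix, Juno, Orbit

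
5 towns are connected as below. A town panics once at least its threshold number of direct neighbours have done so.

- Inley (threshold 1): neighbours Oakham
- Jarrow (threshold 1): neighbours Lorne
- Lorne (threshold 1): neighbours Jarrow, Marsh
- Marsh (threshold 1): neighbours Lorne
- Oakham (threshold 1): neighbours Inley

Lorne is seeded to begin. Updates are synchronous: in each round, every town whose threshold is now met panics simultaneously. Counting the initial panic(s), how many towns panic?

3

Round 1 — Lorne panics (initial).
Round 2 — checking thresholds:
  Jarrow: 1 of 1 neighbours ≥ 1, panics.
  Marsh: 1 of 1 neighbours ≥ 1, panics.
Round 3 — no new panics; cascade stops.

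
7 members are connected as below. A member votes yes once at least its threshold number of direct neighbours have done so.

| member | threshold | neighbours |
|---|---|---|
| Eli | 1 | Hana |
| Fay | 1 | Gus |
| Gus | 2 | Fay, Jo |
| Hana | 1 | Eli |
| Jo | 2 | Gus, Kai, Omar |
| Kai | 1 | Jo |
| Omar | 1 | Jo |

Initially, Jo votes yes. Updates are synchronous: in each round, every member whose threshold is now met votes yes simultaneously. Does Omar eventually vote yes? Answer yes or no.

Round 1 — Jo votes yes (initial).
Round 2 — checking thresholds:
  Gus: 1 of 2 neighbours < 2, not yet.
  Kai: 1 of 1 neighbours ≥ 1, votes yes.
  Omar: 1 of 1 neighbours ≥ 1, votes yes.
Round 3 — no new yes votes; cascade stops.

yes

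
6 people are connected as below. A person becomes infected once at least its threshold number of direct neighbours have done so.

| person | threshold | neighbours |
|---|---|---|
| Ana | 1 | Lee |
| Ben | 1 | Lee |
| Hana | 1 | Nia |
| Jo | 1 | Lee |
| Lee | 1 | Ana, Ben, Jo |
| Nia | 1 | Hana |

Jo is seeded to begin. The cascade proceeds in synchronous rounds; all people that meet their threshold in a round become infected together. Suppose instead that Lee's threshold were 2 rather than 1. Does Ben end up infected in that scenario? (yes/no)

With Lee's threshold at 2:
Round 1 — Jo becomes infected (initial).
Round 2 — no new infections; cascade stops.

no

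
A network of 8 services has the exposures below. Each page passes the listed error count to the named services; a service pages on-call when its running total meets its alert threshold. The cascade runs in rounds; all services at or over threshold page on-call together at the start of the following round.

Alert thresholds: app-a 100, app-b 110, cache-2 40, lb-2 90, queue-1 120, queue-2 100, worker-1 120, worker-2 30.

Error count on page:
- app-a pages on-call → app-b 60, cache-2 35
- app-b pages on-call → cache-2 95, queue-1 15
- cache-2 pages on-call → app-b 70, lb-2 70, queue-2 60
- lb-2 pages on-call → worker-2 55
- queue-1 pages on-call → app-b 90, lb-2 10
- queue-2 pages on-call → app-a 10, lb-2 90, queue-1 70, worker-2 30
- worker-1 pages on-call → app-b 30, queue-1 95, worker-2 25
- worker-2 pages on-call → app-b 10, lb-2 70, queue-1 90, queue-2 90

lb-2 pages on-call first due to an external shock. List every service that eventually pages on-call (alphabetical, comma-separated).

Round 1 — lb-2 pages on-call (initial).
  worker-2: +55 → 55 ≥ 30
Round 2 — worker-2 pages on-call.
  app-b: +10 → 10 < 110
  queue-1: +90 → 90 < 120
  queue-2: +90 → 90 < 100
No further pages.

lb-2, worker-2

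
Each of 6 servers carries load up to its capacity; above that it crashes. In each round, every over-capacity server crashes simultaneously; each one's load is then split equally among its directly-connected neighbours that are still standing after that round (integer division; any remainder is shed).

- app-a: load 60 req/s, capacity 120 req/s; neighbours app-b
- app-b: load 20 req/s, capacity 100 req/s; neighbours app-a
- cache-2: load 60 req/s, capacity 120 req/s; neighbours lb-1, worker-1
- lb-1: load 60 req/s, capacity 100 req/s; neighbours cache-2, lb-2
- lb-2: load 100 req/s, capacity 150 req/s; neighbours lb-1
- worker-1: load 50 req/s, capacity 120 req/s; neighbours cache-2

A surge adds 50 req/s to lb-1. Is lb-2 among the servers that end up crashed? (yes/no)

Round 1 — lb-1 at 110 > 100. lb-1 crashes.
  lb-1 sheds 110 req/s to cache-2, lb-2: 55 each.
    cache-2: 60+55 = 115 ≤ 120
    lb-2: 100+55 = 155 > 150
Round 2 — lb-2 crashes.
  lb-2 sheds 155 req/s: no online neighbours, lost.
No further crashes.

yes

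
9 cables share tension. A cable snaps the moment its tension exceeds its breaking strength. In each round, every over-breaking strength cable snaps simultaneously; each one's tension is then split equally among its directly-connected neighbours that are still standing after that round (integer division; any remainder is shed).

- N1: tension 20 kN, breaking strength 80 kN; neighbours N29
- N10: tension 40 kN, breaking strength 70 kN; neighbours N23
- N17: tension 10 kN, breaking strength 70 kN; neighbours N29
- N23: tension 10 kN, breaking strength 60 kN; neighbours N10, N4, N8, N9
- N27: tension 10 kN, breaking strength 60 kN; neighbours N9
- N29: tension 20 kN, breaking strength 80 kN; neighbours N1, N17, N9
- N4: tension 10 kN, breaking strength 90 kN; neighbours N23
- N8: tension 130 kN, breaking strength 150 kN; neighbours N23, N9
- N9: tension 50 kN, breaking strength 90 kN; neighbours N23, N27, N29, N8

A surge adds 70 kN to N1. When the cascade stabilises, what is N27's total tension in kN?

Round 1 — N1 at 90 > 80. N1 snaps.
  N1 sheds 90 kN to N29: 90 each.
    N29: 20+90 = 110 > 80
Round 2 — N29 snaps.
  N29 sheds 110 kN to N17, N9: 55 each.
    N17: 10+55 = 65 ≤ 70
    N9: 50+55 = 105 > 90
Round 3 — N9 snaps.
  N9 sheds 105 kN to N23, N27, N8: 35 each.
    N23: 10+35 = 45 ≤ 60
    N27: 10+35 = 45 ≤ 60
    N8: 130+35 = 165 > 150
Round 4 — N8 snaps.
  N8 sheds 165 kN to N23: 165 each.
    N23: 45+165 = 210 > 60
Round 5 — N23 snaps.
  N23 sheds 210 kN to N10, N4: 105 each.
    N10: 40+105 = 145 > 70
    N4: 10+105 = 115 > 90
Round 6 — N10, N4 snap.
  N10 sheds 145 kN: no online neighbours, lost.
  N4 sheds 115 kN: no online neighbours, lost.
No further breaks.

45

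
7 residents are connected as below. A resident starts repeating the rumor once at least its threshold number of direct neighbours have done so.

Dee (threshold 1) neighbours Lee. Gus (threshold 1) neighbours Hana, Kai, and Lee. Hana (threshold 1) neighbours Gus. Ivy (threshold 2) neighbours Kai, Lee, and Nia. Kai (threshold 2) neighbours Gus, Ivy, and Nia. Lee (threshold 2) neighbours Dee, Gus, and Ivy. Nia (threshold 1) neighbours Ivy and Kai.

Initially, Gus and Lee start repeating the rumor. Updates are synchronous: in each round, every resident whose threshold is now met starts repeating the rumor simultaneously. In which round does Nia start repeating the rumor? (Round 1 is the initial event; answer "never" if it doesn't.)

never

Round 1 — Gus, Lee start repeating the rumor (initial).
Round 2 — checking thresholds:
  Dee: 1 of 1 neighbours ≥ 1, starts repeating the rumor.
  Hana: 1 of 1 neighbours ≥ 1, starts repeating the rumor.
  Ivy: 1 of 3 neighbours < 2, holds.
  Kai: 1 of 3 neighbours < 2, holds.
Round 3 — no new spreads; cascade stops.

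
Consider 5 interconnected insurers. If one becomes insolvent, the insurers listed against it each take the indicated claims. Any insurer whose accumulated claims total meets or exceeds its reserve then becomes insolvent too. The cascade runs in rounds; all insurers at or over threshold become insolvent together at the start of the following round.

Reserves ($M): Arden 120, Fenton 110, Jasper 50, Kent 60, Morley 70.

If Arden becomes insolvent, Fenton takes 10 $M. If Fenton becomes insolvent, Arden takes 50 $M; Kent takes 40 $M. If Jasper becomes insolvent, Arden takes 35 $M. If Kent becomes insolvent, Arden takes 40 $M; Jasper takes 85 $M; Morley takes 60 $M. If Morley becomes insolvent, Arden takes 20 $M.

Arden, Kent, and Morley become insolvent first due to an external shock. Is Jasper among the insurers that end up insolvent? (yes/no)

yes

Round 1 — Arden, Kent, Morley become insolvent (initial).
  Fenton: +10 → 10 < 110
  Jasper: +85 → 85 ≥ 50
Round 2 — Jasper becomes insolvent.
No further insolvencies.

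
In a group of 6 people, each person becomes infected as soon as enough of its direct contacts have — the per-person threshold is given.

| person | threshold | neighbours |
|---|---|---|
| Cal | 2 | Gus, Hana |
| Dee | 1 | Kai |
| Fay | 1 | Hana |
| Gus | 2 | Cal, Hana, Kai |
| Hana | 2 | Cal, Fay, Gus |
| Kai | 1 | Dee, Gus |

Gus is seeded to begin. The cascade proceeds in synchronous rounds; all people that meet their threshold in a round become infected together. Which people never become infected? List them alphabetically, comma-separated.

Round 1 — Gus becomes infected (initial).
Round 2 — checking thresholds:
  Cal: 1 of 2 neighbours < 2, below threshold.
  Hana: 1 of 3 neighbours < 2, below threshold.
  Kai: 1 of 2 neighbours ≥ 1, becomes infected.
Round 3 — checking thresholds:
  Cal: 1 of 2 neighbours < 2, below threshold.
  Dee: 1 of 1 neighbours ≥ 1, becomes infected.
  Hana: 1 of 3 neighbours < 2, below threshold.
Round 4 — no new infections; cascade stops.

Cal, Fay, Hana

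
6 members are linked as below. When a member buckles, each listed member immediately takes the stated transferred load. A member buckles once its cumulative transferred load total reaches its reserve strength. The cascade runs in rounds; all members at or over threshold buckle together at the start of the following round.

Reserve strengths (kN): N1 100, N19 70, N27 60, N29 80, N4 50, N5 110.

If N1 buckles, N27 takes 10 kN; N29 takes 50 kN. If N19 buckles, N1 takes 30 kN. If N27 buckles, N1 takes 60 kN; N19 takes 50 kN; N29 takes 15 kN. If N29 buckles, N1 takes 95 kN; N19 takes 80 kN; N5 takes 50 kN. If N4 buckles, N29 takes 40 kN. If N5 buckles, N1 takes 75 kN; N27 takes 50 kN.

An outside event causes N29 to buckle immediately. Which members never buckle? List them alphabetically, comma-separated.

Round 1 — N29 buckles (initial).
  N1: +95 → 95 < 100
  N19: +80 → 80 ≥ 70
  N5: +50 → 50 < 110
Round 2 — N19 buckles.
  N1: +30 → 125 ≥ 100
Round 3 — N1 buckles.
  N27: +10 → 10 < 60
No further bucklings.

N27, N4, N5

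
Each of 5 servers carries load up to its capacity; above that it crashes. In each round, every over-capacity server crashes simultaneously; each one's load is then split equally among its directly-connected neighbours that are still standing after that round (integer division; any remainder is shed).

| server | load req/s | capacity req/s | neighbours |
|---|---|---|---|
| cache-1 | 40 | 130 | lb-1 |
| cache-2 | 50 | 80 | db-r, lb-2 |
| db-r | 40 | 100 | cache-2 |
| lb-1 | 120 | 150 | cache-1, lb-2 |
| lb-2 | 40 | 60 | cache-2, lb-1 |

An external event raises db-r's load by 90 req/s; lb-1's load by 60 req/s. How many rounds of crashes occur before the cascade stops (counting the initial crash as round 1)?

2

Round 1 — db-r at 130 > 100; lb-1 at 180 > 150. db-r, lb-1 crash.
  db-r sheds 130 req/s to cache-2: 130 each.
    cache-2: 50+130 = 180 > 80
  lb-1 sheds 180 req/s to cache-1, lb-2: 90 each.
    cache-1: 40+90 = 130 ≤ 130
    lb-2: 40+90 = 130 > 60
Round 2 — cache-2, lb-2 crash.
  cache-2 sheds 180 req/s: no online neighbours, lost.
  lb-2 sheds 130 req/s: no online neighbours, lost.
No further crashes.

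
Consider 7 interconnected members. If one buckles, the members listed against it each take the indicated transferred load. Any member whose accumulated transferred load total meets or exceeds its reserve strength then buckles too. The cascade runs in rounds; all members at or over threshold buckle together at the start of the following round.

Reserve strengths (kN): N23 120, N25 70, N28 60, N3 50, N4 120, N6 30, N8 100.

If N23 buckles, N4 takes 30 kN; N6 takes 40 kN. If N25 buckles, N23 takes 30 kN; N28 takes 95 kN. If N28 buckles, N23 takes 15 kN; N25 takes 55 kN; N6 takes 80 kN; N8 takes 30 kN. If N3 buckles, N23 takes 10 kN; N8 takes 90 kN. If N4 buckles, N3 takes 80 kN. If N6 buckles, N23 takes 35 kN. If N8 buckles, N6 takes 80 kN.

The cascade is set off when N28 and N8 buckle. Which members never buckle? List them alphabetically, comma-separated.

Round 1 — N28, N8 buckle (initial).
  N23: +15 → 15 < 120
  N25: +55 → 55 < 70
  N6: +80+80 → 160 ≥ 30
Round 2 — N6 buckles.
  N23: +35 → 50 < 120
No further bucklings.

N23, N25, N3, N4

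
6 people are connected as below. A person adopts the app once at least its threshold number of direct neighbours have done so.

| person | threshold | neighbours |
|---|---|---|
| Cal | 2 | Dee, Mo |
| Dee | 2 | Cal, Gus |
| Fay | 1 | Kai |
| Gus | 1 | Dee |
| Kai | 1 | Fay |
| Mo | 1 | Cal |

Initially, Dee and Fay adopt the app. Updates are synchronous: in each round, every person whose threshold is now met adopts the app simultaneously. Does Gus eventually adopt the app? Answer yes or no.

yes

Round 1 — Dee, Fay adopt the app (initial).
Round 2 — checking thresholds:
  Cal: 1 of 2 neighbours < 2, holds.
  Gus: 1 of 1 neighbours ≥ 1, adopts the app.
  Kai: 1 of 1 neighbours ≥ 1, adopts the app.
Round 3 — no new adoptions; cascade stops.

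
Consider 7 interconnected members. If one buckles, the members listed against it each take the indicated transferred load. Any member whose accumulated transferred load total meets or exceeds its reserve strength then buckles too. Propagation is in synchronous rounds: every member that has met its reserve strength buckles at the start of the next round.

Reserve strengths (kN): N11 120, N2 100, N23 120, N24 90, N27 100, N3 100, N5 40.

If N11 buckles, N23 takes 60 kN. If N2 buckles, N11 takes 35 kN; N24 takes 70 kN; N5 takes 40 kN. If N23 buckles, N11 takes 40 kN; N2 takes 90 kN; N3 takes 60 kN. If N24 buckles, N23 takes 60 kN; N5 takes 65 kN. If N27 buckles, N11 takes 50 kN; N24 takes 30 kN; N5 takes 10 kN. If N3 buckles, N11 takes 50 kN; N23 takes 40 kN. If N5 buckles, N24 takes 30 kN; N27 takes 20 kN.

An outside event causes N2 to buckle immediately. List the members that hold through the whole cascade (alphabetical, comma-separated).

Round 1 — N2 buckles (initial).
  N11: +35 → 35 < 120
  N24: +70 → 70 < 90
  N5: +40 → 40 ≥ 40
Round 2 — N5 buckles.
  N24: +30 → 100 ≥ 90
  N27: +20 → 20 < 100
Round 3 — N24 buckles.
  N23: +60 → 60 < 120
No further bucklings.

N11, N23, N27, N3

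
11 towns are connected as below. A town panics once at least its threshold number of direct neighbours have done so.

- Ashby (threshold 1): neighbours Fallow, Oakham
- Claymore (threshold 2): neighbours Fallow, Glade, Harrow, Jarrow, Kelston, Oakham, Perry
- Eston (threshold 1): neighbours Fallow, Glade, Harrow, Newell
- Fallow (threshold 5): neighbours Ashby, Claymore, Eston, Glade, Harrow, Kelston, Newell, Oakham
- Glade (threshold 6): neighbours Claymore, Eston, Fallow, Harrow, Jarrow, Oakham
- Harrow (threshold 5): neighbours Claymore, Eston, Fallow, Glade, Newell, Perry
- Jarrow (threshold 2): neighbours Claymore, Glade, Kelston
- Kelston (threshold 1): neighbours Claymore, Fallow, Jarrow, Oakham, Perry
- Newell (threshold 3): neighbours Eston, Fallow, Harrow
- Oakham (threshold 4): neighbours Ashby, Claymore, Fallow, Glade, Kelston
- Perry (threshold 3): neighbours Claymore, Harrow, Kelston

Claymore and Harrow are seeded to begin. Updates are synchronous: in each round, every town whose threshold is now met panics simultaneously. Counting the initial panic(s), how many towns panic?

Round 1 — Claymore, Harrow panic (initial).
Round 2 — checking thresholds:
  Eston: 1 of 4 neighbours ≥ 1, panics.
  Fallow: 2 of 8 neighbours < 5, not yet.
  Glade: 2 of 6 neighbours < 6, not yet.
  Jarrow: 1 of 3 neighbours < 2, not yet.
  Kelston: 1 of 5 neighbours ≥ 1, panics.
  Newell: 1 of 3 neighbours < 3, not yet.
  Oakham: 1 of 5 neighbours < 4, not yet.
  Perry: 2 of 3 neighbours < 3, not yet.
Round 3 — checking thresholds:
  Fallow: 4 of 8 neighbours < 5, not yet.
  Glade: 3 of 6 neighbours < 6, not yet.
  Jarrow: 2 of 3 neighbours ≥ 2, panics.
  Newell: 2 of 3 neighbours < 3, not yet.
  Oakham: 2 of 5 neighbours < 4, not yet.
  Perry: 3 of 3 neighbours ≥ 3, panics.
Round 4 — no new panics; cascade stops.

6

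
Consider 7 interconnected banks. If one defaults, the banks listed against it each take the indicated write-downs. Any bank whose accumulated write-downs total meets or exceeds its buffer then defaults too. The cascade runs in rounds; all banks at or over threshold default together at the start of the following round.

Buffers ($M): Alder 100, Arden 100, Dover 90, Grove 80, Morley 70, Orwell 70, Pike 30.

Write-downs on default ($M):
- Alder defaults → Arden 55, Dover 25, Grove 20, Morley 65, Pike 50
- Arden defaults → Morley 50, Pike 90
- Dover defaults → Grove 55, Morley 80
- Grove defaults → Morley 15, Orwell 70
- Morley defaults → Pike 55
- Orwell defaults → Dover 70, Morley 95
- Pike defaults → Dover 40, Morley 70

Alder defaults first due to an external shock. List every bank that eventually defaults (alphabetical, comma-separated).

Round 1 — Alder defaults (initial).
  Arden: +55 → 55 < 100
  Dover: +25 → 25 < 90
  Grove: +20 → 20 < 80
  Morley: +65 → 65 < 70
  Pike: +50 → 50 ≥ 30
Round 2 — Pike defaults.
  Dover: +40 → 65 < 90
  Morley: +70 → 135 ≥ 70
Round 3 — Morley defaults.
No further defaults.

Alder, Morley, Pike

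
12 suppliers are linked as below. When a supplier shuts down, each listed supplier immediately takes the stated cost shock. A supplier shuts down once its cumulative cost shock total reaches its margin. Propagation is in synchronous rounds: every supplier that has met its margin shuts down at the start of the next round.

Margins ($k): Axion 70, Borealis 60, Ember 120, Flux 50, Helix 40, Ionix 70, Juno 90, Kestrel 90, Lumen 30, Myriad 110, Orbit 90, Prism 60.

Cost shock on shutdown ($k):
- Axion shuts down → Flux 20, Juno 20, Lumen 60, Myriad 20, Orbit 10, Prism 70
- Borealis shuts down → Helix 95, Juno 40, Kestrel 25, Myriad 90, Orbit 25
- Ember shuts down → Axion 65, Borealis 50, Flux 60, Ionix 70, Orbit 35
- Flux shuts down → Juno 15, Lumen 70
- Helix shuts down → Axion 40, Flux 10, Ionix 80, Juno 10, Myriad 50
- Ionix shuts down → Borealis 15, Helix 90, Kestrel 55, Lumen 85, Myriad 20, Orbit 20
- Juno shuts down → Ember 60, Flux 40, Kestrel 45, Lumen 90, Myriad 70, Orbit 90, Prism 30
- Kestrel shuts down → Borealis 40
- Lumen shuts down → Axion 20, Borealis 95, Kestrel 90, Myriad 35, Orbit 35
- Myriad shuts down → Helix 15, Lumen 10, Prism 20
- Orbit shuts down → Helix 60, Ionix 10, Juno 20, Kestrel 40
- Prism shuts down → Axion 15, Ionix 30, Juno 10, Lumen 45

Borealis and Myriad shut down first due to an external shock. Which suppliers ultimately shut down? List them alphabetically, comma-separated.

Borealis, Helix, Ionix, Kestrel, Lumen, Myriad

Round 1 — Borealis, Myriad shut down (initial).
  Helix: +95+15 → 110 ≥ 40
  Juno: +40 → 40 < 90
  Kestrel: +25 → 25 < 90
  Lumen: +10 → 10 < 30
  Orbit: +25 → 25 < 90
  Prism: +20 → 20 < 60
Round 2 — Helix shuts down.
  Axion: +40 → 40 < 70
  Flux: +10 → 10 < 50
  Ionix: +80 → 80 ≥ 70
  Juno: +10 → 50 < 90
Round 3 — Ionix shuts down.
  Kestrel: +55 → 80 < 90
  Lumen: +85 → 95 ≥ 30
  Orbit: +20 → 45 < 90
Round 4 — Lumen shuts down.
  Axion: +20 → 60 < 70
  Kestrel: +90 → 170 ≥ 90
  Orbit: +35 → 80 < 90
Round 5 — Kestrel shuts down.
No further shutdowns.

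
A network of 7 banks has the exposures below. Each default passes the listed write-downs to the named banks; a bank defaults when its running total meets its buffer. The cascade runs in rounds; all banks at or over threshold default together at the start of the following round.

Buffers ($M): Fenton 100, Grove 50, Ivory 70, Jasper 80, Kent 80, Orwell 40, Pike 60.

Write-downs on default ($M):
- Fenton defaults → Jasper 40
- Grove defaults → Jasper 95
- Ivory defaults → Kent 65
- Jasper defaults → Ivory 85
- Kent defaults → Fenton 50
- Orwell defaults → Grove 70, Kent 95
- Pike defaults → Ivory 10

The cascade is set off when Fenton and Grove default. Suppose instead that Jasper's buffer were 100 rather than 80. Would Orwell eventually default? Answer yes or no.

With Jasper's buffer at 100:
Round 1 — Fenton, Grove default (initial).
  Jasper: +40+95 → 135 ≥ 100
Round 2 — Jasper defaults.
  Ivory: +85 → 85 ≥ 70
Round 3 — Ivory defaults.
  Kent: +65 → 65 < 80
No further defaults.

no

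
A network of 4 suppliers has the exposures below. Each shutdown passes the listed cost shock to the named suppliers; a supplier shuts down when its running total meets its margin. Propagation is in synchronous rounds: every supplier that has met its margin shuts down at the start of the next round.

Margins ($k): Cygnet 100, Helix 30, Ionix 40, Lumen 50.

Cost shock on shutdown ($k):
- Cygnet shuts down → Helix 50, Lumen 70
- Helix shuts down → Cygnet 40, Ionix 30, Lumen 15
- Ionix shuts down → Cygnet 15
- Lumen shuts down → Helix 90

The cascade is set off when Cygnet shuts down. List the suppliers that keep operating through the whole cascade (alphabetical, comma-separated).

Ionix

Round 1 — Cygnet shuts down (initial).
  Helix: +50 → 50 ≥ 30
  Lumen: +70 → 70 ≥ 50
Round 2 — Helix, Lumen shut down.
  Ionix: +30 → 30 < 40
No further shutdowns.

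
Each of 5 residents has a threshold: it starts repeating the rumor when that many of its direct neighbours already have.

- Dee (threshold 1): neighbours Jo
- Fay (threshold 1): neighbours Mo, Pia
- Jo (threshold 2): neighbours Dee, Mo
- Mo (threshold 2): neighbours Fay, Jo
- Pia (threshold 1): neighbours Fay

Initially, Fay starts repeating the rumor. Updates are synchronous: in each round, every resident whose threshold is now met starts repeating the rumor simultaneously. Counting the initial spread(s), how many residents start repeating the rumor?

2

Round 1 — Fay starts repeating the rumor (initial).
Round 2 — checking thresholds:
  Mo: 1 of 2 neighbours < 2, holds.
  Pia: 1 of 1 neighbours ≥ 1, starts repeating the rumor.
Round 3 — no new spreads; cascade stops.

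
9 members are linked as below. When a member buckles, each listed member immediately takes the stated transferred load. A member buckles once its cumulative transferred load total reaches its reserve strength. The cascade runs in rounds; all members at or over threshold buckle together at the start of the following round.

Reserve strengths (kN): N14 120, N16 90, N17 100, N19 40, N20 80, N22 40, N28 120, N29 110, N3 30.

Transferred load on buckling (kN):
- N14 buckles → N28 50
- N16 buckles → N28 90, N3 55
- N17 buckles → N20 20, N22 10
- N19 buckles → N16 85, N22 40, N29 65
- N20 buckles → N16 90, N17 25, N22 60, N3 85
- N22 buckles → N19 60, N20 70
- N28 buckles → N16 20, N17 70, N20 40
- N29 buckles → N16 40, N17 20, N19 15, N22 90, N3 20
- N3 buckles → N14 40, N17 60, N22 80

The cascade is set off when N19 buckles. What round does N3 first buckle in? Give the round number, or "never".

never

Round 1 — N19 buckles (initial).
  N16: +85 → 85 < 90
  N22: +40 → 40 ≥ 40
  N29: +65 → 65 < 110
Round 2 — N22 buckles.
  N20: +70 → 70 < 80
No further bucklings.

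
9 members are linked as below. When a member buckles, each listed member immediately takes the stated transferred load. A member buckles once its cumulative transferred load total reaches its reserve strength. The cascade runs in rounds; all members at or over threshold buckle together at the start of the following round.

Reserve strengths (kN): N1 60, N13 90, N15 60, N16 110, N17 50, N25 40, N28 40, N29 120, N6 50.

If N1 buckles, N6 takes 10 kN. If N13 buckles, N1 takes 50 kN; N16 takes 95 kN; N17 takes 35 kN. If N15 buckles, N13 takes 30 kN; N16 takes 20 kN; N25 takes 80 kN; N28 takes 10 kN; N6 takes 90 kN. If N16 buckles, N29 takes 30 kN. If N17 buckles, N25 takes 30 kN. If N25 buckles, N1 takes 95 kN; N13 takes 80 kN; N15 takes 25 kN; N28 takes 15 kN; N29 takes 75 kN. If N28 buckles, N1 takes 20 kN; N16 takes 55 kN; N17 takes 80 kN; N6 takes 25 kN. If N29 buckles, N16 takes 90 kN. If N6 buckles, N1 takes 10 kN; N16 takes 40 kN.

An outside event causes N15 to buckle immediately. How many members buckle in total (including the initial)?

6

Round 1 — N15 buckles (initial).
  N13: +30 → 30 < 90
  N16: +20 → 20 < 110
  N25: +80 → 80 ≥ 40
  N28: +10 → 10 < 40
  N6: +90 → 90 ≥ 50
Round 2 — N25, N6 buckle.
  N1: +95+10 → 105 ≥ 60
  N13: +80 → 110 ≥ 90
  N16: +40 → 60 < 110
  N28: +15 → 25 < 40
  N29: +75 → 75 < 120
Round 3 — N1, N13 buckle.
  N16: +95 → 155 ≥ 110
  N17: +35 → 35 < 50
Round 4 — N16 buckles.
  N29: +30 → 105 < 120
No further bucklings.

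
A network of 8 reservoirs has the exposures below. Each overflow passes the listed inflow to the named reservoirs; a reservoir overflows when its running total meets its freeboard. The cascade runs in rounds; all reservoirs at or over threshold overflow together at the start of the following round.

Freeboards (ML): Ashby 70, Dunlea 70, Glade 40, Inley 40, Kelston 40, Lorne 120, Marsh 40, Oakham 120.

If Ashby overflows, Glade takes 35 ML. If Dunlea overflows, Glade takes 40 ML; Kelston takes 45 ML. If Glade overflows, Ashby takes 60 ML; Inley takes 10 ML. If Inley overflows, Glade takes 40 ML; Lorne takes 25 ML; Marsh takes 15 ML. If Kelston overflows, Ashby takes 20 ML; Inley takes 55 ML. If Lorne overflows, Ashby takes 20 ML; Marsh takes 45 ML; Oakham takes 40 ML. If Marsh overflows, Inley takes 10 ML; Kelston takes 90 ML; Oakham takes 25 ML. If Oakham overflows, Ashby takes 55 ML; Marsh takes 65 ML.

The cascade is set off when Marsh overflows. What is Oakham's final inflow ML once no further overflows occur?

Round 1 — Marsh overflows (initial).
  Inley: +10 → 10 < 40
  Kelston: +90 → 90 ≥ 40
  Oakham: +25 → 25 < 120
Round 2 — Kelston overflows.
  Ashby: +20 → 20 < 70
  Inley: +55 → 65 ≥ 40
Round 3 — Inley overflows.
  Glade: +40 → 40 ≥ 40
  Lorne: +25 → 25 < 120
Round 4 — Glade overflows.
  Ashby: +60 → 80 ≥ 70
Round 5 — Ashby overflows.
No further overflows.

25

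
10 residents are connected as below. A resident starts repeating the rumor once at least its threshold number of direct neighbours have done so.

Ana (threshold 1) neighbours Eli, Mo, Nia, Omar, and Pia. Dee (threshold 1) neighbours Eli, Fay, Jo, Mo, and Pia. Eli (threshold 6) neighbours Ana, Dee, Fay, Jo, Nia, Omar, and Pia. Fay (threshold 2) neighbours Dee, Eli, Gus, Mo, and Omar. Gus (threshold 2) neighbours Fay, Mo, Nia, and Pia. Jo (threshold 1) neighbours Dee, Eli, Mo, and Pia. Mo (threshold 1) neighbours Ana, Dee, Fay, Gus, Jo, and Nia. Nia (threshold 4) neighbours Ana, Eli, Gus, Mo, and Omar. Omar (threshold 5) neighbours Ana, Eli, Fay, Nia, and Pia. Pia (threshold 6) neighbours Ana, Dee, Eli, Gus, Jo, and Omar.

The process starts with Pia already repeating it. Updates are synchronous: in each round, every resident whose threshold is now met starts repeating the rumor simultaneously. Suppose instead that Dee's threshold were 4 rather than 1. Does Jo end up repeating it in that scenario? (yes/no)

With Dee's threshold at 4:
Round 1 — Pia starts repeating the rumor (initial).
Round 2 — checking thresholds:
  Ana: 1 of 5 neighbours ≥ 1, starts repeating the rumor.
  Dee: 1 of 5 neighbours < 4, below threshold.
  Eli: 1 of 7 neighbours < 6, below threshold.
  Gus: 1 of 4 neighbours < 2, below threshold.
  Jo: 1 of 4 neighbours ≥ 1, starts repeating the rumor.
  Omar: 1 of 5 neighbours < 5, below threshold.
Round 3 — checking thresholds:
  Dee: 2 of 5 neighbours < 4, below threshold.
  Eli: 3 of 7 neighbours < 6, below threshold.
  Gus: 1 of 4 neighbours < 2, below threshold.
  Mo: 2 of 6 neighbours ≥ 1, starts repeating the rumor.
  Nia: 1 of 5 neighbours < 4, below threshold.
  Omar: 2 of 5 neighbours < 5, below threshold.
Round 4 — checking thresholds:
  Dee: 3 of 5 neighbours < 4, below threshold.
  Eli: 3 of 7 neighbours < 6, below threshold.
  Fay: 1 of 5 neighbours < 2, below threshold.
  Gus: 2 of 4 neighbours ≥ 2, starts repeating the rumor.
  Nia: 2 of 5 neighbours < 4, below threshold.
  Omar: 2 of 5 neighbours < 5, below threshold.
Round 5 — checking thresholds:
  Dee: 3 of 5 neighbours < 4, below threshold.
  Eli: 3 of 7 neighbours < 6, below threshold.
  Fay: 2 of 5 neighbours ≥ 2, starts repeating the rumor.
  Nia: 3 of 5 neighbours < 4, below threshold.
  Omar: 2 of 5 neighbours < 5, below threshold.
Round 6 — checking thresholds:
  Dee: 4 of 5 neighbours ≥ 4, starts repeating the rumor.
  Eli: 4 of 7 neighbours < 6, below threshold.
  Nia: 3 of 5 neighbours < 4, below threshold.
  Omar: 3 of 5 neighbours < 5, below threshold.
Round 7 — no new spreads; cascade stops.

yes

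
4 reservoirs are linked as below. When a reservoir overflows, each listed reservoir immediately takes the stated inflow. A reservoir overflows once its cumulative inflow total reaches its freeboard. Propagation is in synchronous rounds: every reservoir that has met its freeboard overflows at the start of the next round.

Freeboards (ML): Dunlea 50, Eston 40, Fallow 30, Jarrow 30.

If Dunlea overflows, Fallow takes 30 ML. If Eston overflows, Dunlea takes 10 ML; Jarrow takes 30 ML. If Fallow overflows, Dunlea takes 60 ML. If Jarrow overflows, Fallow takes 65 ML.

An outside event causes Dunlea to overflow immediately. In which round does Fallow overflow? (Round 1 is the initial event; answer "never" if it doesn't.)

Round 1 — Dunlea overflows (initial).
  Fallow: +30 → 30 ≥ 30
Round 2 — Fallow overflows.
No further overflows.

2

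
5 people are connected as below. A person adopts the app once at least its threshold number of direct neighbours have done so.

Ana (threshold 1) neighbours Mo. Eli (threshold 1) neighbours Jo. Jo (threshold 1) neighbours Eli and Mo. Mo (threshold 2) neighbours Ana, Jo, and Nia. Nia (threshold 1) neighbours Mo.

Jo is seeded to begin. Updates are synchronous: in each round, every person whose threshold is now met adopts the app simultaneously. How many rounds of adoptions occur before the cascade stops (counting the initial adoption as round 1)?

Round 1 — Jo adopts the app (initial).
Round 2 — checking thresholds:
  Eli: 1 of 1 neighbours ≥ 1, adopts the app.
  Mo: 1 of 3 neighbours < 2, not yet.
Round 3 — no new adoptions; cascade stops.

2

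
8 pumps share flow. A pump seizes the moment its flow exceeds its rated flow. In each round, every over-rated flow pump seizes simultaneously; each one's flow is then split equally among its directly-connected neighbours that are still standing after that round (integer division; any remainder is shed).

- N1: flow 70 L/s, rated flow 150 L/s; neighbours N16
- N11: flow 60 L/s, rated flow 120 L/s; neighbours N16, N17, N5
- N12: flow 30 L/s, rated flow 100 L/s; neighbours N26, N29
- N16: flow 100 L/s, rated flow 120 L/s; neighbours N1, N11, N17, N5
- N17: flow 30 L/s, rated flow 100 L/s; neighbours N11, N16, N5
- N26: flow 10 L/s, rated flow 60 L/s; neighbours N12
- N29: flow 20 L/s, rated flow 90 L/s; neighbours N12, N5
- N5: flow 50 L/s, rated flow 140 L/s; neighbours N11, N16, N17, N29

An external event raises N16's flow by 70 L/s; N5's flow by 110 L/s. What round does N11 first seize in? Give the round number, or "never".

Round 1 — N16 at 170 > 120; N5 at 160 > 140. N16, N5 seize.
  N16 sheds 170 L/s to N1, N11, N17: 56 each (2 lost).
    N1: 70+56 = 126 ≤ 150
    N11: 60+56 = 116 ≤ 120
    N17: 30+56 = 86 ≤ 100
  N5 sheds 160 L/s to N11, N17, N29: 53 each (1 lost).
    N11: 116+53 = 169 > 120
    N17: 86+53 = 139 > 100
    N29: 20+53 = 73 ≤ 90
Round 2 — N11, N17 seize.
  N11 sheds 169 L/s: no online neighbours, lost.
  N17 sheds 139 L/s: no online neighbours, lost.
No further seizures.

2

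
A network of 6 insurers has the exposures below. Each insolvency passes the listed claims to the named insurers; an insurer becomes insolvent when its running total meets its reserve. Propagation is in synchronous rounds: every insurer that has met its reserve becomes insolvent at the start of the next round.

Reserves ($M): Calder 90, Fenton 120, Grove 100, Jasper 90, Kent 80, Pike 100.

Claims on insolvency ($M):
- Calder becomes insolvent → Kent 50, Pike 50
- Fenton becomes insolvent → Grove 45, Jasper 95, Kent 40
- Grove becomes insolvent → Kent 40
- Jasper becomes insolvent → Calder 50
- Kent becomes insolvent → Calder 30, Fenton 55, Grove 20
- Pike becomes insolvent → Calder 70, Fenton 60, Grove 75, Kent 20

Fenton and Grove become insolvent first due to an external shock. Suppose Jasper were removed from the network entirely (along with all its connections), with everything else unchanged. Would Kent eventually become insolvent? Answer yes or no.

With Jasper removed:
Round 1 — Fenton, Grove become insolvent (initial).
  Kent: +40+40 → 80 ≥ 80
Round 2 — Kent becomes insolvent.
  Calder: +30 → 30 < 90
No further insolvencies.

yes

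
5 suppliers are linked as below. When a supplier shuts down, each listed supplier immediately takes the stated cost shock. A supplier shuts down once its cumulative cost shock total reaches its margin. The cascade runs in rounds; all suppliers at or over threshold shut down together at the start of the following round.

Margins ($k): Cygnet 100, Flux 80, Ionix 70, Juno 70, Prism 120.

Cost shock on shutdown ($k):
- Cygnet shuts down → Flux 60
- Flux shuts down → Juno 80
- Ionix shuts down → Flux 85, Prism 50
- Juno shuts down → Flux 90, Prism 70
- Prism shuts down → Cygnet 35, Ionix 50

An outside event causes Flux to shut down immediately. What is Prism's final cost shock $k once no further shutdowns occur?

70

Round 1 — Flux shuts down (initial).
  Juno: +80 → 80 ≥ 70
Round 2 — Juno shuts down.
  Prism: +70 → 70 < 120
No further shutdowns.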